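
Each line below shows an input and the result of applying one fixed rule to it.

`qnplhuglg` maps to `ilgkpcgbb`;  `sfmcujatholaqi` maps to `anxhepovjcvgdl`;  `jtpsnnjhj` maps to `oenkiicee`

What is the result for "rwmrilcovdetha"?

rmmhgdjxyqozvc

What's happening: shift every letter 5 places backward in the alphabet (wrapping around), then swap each adjacent pair of characters (1↔2, 3↔4, ...).
"rwmrilcovdetha" → "rmmhgdjxyqozvc".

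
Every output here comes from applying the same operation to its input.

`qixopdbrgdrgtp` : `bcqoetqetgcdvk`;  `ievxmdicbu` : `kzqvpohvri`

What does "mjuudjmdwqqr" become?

The pattern: move the first 3 characters to the end (rotate left by 3), then shift every letter 13 places forward in the alphabet (wrapping around) — i.e. ROT13.
"mjuudjmdwqqr" → "udjmdwqqrmju" → "hqwzqjddezwh".

hqwzqjddezwh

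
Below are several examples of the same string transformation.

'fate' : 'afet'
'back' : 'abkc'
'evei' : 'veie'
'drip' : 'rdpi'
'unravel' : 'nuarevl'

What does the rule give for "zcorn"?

The rule is to swap each adjacent pair of characters (1↔2, 3↔4, ...).
For "zcorn" the result is "czron".

czron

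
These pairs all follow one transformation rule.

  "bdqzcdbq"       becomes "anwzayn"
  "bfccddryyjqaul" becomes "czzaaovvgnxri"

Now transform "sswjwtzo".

Rule — shift every letter 3 places backward in the alphabet (wrapping around), then delete the first character.
Applying that to "sswjwtzo" gives "ptgtqwl".

ptgtqwl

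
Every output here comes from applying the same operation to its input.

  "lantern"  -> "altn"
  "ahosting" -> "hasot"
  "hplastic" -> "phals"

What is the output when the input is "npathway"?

pntah

Each output is the input with this applied: delete the last 3 characters, then swap each adjacent pair of characters (1↔2, 3↔4, ...).
On "npathway": the first step gives "npath", and the second then gives "pntah".
(Check on "hplastic": → "hplas" → "phals" ✓)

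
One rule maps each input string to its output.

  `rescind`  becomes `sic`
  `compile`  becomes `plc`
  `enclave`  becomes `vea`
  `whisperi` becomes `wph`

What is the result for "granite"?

tia

The transformation: sort the characters into reverse alphabetical order, then keep one character in every 3, starting at position 1 (positions 1st, 4th, 7th, ...).
For "granite", step one produces "trnigea"; step two turns that into "tia".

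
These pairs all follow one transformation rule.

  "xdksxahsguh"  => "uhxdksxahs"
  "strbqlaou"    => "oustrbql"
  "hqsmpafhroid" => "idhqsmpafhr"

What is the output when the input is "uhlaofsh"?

Rule — move the last 3 characters to the front (rotate right by 3), then delete the first character.
Starting from "uhlaofsh": after the first operation, "fshuhlao"; after the second, "shuhlao".

shuhlao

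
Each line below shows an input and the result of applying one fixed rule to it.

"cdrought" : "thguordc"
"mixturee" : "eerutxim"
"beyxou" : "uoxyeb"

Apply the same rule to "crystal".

The transformation: reverse the string.
Applying that to "crystal" gives "latsyrc".

latsyrc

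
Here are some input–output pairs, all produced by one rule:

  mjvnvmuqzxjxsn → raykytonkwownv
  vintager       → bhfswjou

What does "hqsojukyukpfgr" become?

zvlqghsirtpkvl

Each output is the input with this applied: shift every letter 1 place forward in the alphabet (wrapping around), then swap the front and back halves of the string.
Working it through for "hqsojukyukpfgr": intermediate "irtpkvlzvlqghs", final "zvlqghsirtpkvl".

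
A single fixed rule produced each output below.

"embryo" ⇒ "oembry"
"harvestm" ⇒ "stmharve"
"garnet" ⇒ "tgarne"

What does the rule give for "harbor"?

Looking at the pairs, the operation is to move the first 2 characters to the end (rotate left by 2), then move the first 3 characters to the end (rotate left by 3).
"harbor" → "rborha" → "rharbo".

rharbo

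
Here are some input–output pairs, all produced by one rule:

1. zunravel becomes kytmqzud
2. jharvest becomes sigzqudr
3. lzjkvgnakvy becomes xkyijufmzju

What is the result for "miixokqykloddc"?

The transformation: shift every letter 1 place backward in the alphabet (wrapping around), then move the last character to the front.
On "miixokqykloddc": the first step gives "lhhwnjpxjknccb", and the second then gives "blhhwnjpxjkncc".

blhhwnjpxjkncc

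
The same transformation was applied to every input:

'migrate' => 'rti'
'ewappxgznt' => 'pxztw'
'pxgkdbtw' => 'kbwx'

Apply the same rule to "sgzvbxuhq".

The transformation: keep every other character starting from the second (positions 2nd, 4th, 6th, ...), then move the first character to the end.
For "sgzvbxuhq", step one produces "gvxh"; step two turns that into "vxhg".
(Check on "pxgkdbtw": → "xkbw" → "kbwx" ✓)

vxhg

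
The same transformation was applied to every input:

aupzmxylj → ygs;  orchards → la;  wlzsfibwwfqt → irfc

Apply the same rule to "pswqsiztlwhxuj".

The transformation: keep one character in every 3, starting at position 3 (positions 3rd, 6th, 9th, ...), then shift every letter 9 places forward in the alphabet (wrapping around).
For "pswqsiztlwhxuj", step one produces "wilx"; step two turns that into "frug".

frug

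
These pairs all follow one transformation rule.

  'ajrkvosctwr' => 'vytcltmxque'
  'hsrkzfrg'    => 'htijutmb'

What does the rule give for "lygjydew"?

fgynaila

What's happening: move the last 3 characters to the front (rotate right by 3), then shift every letter 2 places forward in the alphabet (wrapping around).
On "lygjydew" that produces "fgynaila".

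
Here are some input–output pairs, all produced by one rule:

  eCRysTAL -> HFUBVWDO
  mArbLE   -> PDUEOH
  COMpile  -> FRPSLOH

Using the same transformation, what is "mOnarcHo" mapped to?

The rule is to shift every letter 3 places forward in the alphabet (wrapping around), then convert every letter to uppercase.
"mOnarcHo" → "pRqdufKr" → "PRQDUFKR".

PRQDUFKR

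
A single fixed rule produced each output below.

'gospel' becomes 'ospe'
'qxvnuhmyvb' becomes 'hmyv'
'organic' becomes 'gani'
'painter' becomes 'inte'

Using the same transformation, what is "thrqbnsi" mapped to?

qbns

Each output is the input with this applied: move the last character to the front, then keep only the last 4 characters.
Applying both steps to "thrqbnsi": "ithrqbns", then "qbns".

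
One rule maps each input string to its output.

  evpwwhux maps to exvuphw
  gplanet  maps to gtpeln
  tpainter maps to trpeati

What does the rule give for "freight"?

ftrheg

Rule — take characters alternately from the front and the back (1st, last, 2nd, 2nd-last, ...), then delete the last character.
Working it through for "freight": intermediate "ftrhegi", final "ftrheg".
(Check on "tpainter": → "trpeatin" → "trpeati" ✓)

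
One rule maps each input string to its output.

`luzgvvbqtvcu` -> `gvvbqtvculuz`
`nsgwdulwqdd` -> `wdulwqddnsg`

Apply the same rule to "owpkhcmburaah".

khcmburaahowp

What's happening: move the first 3 characters to the end (rotate left by 3).
For "owpkhcmburaah" the result is "khcmburaahowp".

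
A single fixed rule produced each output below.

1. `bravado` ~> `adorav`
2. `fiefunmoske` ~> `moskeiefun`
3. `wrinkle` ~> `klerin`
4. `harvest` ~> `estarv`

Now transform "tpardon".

donpar

What's happening: delete the first character, then swap the front and back halves of the string.
Working it through for "tpardon": intermediate "pardon", final "donpar".
(Check on "wrinkle": → "rinkle" → "klerin" ✓)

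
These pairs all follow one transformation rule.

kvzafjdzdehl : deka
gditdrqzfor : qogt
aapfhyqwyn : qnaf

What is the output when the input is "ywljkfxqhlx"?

The transformation: keep one character in every 3, starting at position 1 (positions 1st, 4th, 7th, ...), then move the last 2 characters to the front (rotate right by 2).
Starting from "ywljkfxqhlx": after the first operation, "yjxl"; after the second, "xlyj".
(Check on "gditdrqzfor": → "gtqo" → "qogt" ✓)

xlyj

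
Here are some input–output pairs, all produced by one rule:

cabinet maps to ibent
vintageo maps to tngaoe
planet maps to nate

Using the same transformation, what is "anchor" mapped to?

Each output is the input with this applied: delete the first 2 characters, then swap each adjacent pair of characters (1↔2, 3↔4, ...).
So "anchor" becomes "hcro".
(Check on "vintageo": → "ntageo" → "tngaoe" ✓)

hcro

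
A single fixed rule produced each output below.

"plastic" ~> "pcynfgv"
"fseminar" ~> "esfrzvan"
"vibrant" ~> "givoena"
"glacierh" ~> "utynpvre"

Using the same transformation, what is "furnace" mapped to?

rsheanp

Rule — move the last character to the front, then shift every letter 13 places forward in the alphabet (wrapping around) — i.e. ROT13.
For "furnace", step one produces "efurnac"; step two turns that into "rsheanp".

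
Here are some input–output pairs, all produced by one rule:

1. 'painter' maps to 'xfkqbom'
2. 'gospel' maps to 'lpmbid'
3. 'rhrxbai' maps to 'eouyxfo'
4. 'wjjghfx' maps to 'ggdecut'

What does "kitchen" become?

fqzebkh

In each case the input is transformed by: shift every letter 3 places backward in the alphabet (wrapping around), then move the first character to the end.
Working it through for "kitchen": intermediate "hfqzebk", final "fqzebkh".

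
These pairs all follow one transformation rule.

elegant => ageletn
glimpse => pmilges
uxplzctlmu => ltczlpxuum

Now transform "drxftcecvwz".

vcectfxrdzw

The transformation: move the last 2 characters to the front (rotate right by 2), then reverse the string.
Working it through for "drxftcecvwz": intermediate "wzdrxftcecv", final "vcectfxrdzw".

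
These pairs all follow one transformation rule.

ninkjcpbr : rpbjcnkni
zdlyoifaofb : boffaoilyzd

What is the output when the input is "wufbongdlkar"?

arlkgdonfbwu

Each output is the input with this applied: swap each adjacent pair of characters (1↔2, 3↔4, ...), then reverse the string.
Starting from "wufbongdlkar": after the first operation, "uwbfnodgklra"; after the second, "arlkgdonfbwu".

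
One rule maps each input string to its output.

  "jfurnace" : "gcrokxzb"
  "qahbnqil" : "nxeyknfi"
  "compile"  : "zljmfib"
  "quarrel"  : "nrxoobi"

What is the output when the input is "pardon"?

Each output is the input with this applied: shift every letter 3 places backward in the alphabet (wrapping around).
For "pardon" the result is "mxoalk".

mxoalk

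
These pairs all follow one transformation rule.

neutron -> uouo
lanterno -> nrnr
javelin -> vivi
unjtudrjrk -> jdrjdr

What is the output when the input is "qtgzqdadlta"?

gdlgdl

What's happening: keep one character in every 3, starting at position 3 (positions 3rd, 6th, 9th, ...), then write the whole string twice.
"qtgzqdadlta" → "gdl" → "gdlgdl".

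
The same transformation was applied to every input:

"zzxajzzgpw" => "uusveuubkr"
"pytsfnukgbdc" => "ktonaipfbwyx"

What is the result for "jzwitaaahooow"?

eurdovvvcjjjr

Looking at the pairs, the operation is to shift every letter 5 places backward in the alphabet (wrapping around).
On "jzwitaaahooow" that produces "eurdovvvcjjjr".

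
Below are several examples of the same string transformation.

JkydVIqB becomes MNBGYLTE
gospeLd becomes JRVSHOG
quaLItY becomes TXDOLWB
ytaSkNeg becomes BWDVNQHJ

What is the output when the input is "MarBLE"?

PDUEOH

What's happening: shift every letter 3 places forward in the alphabet (wrapping around), then convert every letter to uppercase.
"MarBLE" → "PDUEOH".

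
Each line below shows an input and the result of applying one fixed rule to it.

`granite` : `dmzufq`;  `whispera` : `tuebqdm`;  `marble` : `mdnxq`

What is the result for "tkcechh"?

Looking at the pairs, the operation is to shift every letter 12 places forward in the alphabet (wrapping around), then delete the first character.
So "tkcechh" becomes "woqott".

woqott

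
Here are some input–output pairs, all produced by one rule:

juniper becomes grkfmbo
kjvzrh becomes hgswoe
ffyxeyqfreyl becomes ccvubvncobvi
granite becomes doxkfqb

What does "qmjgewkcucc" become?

njgdbthzrzz

Rule — shift every letter 3 places backward in the alphabet (wrapping around).
"qmjgewkcucc" → "njgdbthzrzz".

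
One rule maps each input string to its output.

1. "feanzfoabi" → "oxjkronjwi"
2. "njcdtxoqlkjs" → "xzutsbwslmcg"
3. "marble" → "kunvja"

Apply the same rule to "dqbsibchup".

Rule — shift every letter 9 places forward in the alphabet (wrapping around), then swap the front and back halves of the string.
Working it through for "dqbsibchup": intermediate "mzkbrklqdy", final "klqdymzkbr".

klqdymzkbr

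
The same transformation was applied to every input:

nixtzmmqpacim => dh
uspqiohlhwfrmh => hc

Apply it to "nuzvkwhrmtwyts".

on

The rule is to shift every letter 5 places backward in the alphabet (wrapping around), then keep only the last 2 characters.
Doing the same to "nuzvkwhrmtwyts": "on".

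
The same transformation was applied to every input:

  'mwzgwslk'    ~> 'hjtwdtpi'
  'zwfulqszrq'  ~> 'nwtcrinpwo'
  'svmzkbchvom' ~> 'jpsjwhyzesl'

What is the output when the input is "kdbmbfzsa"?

In each case the input is transformed by: shift every letter 3 places backward in the alphabet (wrapping around), then move the last character to the front.
On "kdbmbfzsa" that produces "xhayjycwp".

xhayjycwp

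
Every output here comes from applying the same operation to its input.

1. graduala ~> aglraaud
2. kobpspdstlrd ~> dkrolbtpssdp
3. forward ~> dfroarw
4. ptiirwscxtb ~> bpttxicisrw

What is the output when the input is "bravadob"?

Looking at the pairs, the operation is to take characters alternately from the front and the back (1st, last, 2nd, 2nd-last, ...), then swap each adjacent pair of characters (1↔2, 3↔4, ...).
For "bravadob", step one produces "bbroadva"; step two turns that into "bbordaav".

bbordaav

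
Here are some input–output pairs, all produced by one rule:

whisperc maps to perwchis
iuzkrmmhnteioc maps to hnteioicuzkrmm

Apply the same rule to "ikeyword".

woridkey

Rule — swap the first and last characters, then swap the front and back halves of the string.
"ikeyword" → "woridkey".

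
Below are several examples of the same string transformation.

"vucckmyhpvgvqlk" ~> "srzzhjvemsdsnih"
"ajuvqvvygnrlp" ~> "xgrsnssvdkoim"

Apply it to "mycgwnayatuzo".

What's happening: shift every letter 3 places backward in the alphabet (wrapping around).
"mycgwnayatuzo" → "jvzdtkxvxqrwl".

jvzdtkxvxqrwl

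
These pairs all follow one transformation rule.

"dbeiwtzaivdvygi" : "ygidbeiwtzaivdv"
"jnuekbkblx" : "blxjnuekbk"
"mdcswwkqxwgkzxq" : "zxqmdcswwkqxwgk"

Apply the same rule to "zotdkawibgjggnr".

The transformation: move the last 3 characters to the front (rotate right by 3).
So "zotdkawibgjggnr" becomes "gnrzotdkawibgjg".

gnrzotdkawibgjg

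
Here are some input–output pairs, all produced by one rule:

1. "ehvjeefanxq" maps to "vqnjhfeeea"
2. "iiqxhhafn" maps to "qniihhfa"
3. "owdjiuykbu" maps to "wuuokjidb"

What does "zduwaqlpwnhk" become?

What's happening: sort the characters into reverse alphabetical order, then delete the first character.
On "zduwaqlpwnhk" that produces "wwuqpnlkhda".

wwuqpnlkhda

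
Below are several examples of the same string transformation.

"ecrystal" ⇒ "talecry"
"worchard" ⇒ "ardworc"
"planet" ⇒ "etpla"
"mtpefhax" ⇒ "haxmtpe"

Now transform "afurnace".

In each case the input is transformed by: swap the front and back halves of the string, then delete the first character.
Starting from "afurnace": after the first operation, "naceafur"; after the second, "aceafur".

aceafur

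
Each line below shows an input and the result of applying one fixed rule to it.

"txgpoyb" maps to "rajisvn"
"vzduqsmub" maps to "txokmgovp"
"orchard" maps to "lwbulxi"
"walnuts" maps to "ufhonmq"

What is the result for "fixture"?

crnolyz

The pattern: shift every letter 6 places backward in the alphabet (wrapping around), then move the first character to the end.
Applying that to "fixture" gives "crnolyz".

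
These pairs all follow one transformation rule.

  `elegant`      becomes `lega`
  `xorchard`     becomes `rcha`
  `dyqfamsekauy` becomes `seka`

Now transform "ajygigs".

jygi

The pattern: move the last 2 characters to the front (rotate right by 2), then keep only the last 4 characters.
Applying that to "ajygigs" gives "jygi".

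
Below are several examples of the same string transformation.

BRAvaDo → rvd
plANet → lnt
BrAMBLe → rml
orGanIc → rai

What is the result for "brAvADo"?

Each output is the input with this applied: keep every other character starting from the second (positions 2nd, 4th, 6th, ...), then convert every letter to lowercase.
Starting from "brAvADo": after the first operation, "rvD"; after the second, "rvd".
(Check on "BrAMBLe": → "rML" → "rml" ✓)

rvd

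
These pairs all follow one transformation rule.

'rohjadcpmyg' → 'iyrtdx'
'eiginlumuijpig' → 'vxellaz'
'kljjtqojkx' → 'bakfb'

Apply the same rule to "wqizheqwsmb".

What's happening: keep every other character starting from the first (positions 1st, 3rd, 5th, ...), then shift every letter 9 places backward in the alphabet (wrapping around).
Applying both steps to "wqizheqwsmb": "wihqsb", then "nzyhjs".
(Check on "rohjadcpmyg": → "rhacmg" → "iyrtdx" ✓)

nzyhjs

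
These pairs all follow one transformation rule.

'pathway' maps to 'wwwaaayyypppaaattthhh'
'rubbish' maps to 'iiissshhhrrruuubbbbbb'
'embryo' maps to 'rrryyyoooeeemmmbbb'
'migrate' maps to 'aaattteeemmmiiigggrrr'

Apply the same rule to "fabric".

In each case the input is transformed by: move the last 3 characters to the front (rotate right by 3), then repeat every character 3 times.
On "fabric": the first step gives "ricfab", and the second then gives "rrriiicccfffaaabbb".
(Check on "embryo": → "ryoemb" → "rrryyyoooeeemmmbbb" ✓)

rrriiicccfffaaabbb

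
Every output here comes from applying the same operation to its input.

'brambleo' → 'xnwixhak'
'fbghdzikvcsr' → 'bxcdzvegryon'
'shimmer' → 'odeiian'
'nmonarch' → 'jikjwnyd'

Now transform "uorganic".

qkncwjey

The pattern: shift every letter 4 places backward in the alphabet (wrapping around).
"uorganic" → "qkncwjey".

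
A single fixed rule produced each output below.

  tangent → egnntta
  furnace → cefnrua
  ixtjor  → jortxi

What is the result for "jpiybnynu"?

ijnnpuyyb

What's happening: sort the characters into alphabetical order, then move the first character to the end.
Applying both steps to "jpiybnynu": "bijnnpuyy", then "ijnnpuyyb".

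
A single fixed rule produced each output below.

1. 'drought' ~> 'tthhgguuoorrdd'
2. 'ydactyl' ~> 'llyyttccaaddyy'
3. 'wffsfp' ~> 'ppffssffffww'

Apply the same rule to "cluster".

rreettssuullcc

The rule is to reverse the string, then double every character.
For "cluster", step one produces "retsulc"; step two turns that into "rreettssuullcc".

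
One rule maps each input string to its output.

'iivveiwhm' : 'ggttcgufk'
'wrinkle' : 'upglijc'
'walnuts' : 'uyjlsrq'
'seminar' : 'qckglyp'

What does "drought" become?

bpmsefr

The pattern: shift every letter 2 places backward in the alphabet (wrapping around).
Applying that to "drought" gives "bpmsefr".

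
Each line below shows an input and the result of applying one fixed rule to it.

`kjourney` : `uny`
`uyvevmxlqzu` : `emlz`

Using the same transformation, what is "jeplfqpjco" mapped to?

In each case the input is transformed by: delete the first 2 characters, then keep every other character starting from the second (positions 2nd, 4th, 6th, ...).
Applying both steps to "jeplfqpjco": "plfqpjco", then "lqjo".

lqjo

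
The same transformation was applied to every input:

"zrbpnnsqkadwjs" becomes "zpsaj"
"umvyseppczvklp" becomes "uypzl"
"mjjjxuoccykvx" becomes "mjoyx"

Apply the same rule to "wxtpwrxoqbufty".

wpxbt

What's happening: keep one character in every 3, starting at position 1 (positions 1st, 4th, 7th, ...).
On "wxtpwrxoqbufty" that produces "wpxbt".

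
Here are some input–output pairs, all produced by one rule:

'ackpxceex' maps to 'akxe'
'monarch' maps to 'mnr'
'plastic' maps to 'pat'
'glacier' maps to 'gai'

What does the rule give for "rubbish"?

What's happening: swap each adjacent pair of characters (1↔2, 3↔4, ...), then keep every other character starting from the second (positions 2nd, 4th, 6th, ...).
Starting from "rubbish": after the first operation, "urbbsih"; after the second, "rbi".

rbi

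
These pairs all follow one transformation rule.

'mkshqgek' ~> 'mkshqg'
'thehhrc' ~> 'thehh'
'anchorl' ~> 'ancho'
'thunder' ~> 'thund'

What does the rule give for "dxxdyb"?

The pattern: delete the last 2 characters.
"dxxdyb" → "dxxd".

dxxd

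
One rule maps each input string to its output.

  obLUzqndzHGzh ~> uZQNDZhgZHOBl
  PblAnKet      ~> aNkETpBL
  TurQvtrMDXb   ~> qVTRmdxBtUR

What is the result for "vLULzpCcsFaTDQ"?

lZPcCSfAtdqVlu

What's happening: move the first 3 characters to the end (rotate left by 3), then flip the case of every letter.
Working it through for "vLULzpCcsFaTDQ": intermediate "LzpCcsFaTDQvLU", final "lZPcCSfAtdqVlu".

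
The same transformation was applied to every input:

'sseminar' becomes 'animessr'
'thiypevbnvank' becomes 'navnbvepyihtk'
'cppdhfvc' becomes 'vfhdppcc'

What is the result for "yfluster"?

etsulfyr

The rule is to move the last character to the front, then reverse the string.
Working it through for "yfluster": intermediate "ryfluste", final "etsulfyr".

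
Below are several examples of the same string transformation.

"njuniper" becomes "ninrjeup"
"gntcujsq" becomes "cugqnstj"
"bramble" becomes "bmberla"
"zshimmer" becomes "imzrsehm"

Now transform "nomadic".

Looking at the pairs, the operation is to take characters alternately from the front and the back (1st, last, 2nd, 2nd-last, ...), then move the last 2 characters to the front (rotate right by 2).
"nomadic" → "ncoimda" → "dancoim".
(Check on "njuniper": → "nrjeupni" → "ninrjeup" ✓)

dancoim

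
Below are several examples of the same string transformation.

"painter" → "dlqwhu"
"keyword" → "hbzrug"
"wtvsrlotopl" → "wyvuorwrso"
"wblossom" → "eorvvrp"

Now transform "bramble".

udpeoh

The pattern: shift every letter 3 places forward in the alphabet (wrapping around), then delete the first character.
So "bramble" becomes "udpeoh".
(Check on "keyword": → "nhbzrug" → "hbzrug" ✓)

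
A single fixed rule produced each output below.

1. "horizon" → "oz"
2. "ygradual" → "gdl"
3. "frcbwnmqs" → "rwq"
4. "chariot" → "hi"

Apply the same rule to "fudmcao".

uc

The rule is to keep one character in every 3, starting at position 2 (positions 2nd, 5th, 8th, ...).
"fudmcao" → "uc".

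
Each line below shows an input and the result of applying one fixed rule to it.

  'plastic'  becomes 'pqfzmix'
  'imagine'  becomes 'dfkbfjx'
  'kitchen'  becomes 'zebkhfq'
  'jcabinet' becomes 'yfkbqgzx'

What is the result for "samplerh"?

Rule — move the first 3 characters to the end (rotate left by 3), then shift every letter 3 places backward in the alphabet (wrapping around).
On "samplerh": the first step gives "plerhsam", and the second then gives "miboepxj".
(Check on "kitchen": → "chenkit" → "zebkhfq" ✓)

miboepxj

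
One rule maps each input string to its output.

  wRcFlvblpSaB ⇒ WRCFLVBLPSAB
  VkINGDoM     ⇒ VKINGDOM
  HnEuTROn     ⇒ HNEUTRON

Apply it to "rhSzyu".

The pattern: convert every letter to uppercase.
Applying that to "rhSzyu" gives "RHSZYU".

RHSZYU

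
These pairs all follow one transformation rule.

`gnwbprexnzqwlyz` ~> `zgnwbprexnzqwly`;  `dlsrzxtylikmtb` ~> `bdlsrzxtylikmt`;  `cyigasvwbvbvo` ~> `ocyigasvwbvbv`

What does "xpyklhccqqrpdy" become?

yxpyklhccqqrpd

What's happening: move the last character to the front.
On "xpyklhccqqrpdy" that produces "yxpyklhccqqrpd".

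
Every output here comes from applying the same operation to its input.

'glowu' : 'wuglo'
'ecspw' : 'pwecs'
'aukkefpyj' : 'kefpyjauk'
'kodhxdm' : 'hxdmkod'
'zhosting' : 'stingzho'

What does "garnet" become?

Each output is the input with this applied: move the first 3 characters to the end (rotate left by 3).
For "garnet" the result is "netgar".

netgar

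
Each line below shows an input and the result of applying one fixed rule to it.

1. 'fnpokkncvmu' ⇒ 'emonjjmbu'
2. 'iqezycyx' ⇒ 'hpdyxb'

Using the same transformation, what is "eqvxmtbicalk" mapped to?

dpuwlsahbz

Rule — delete the last 2 characters, then shift every letter 1 place backward in the alphabet (wrapping around).
Working it through for "eqvxmtbicalk": intermediate "eqvxmtbica", final "dpuwlsahbz".
(Check on "iqezycyx": → "iqezyc" → "hpdyxb" ✓)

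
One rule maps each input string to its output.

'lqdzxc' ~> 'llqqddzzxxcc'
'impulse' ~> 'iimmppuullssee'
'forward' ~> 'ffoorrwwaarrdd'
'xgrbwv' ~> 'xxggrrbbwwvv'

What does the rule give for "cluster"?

The pattern: double every character.
Applying that to "cluster" gives "cclluusstteerr".

cclluusstteerr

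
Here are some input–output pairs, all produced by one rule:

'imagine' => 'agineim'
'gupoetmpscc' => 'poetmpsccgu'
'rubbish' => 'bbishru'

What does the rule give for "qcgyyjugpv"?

gyyjugpvqc

In each case the input is transformed by: move the first 2 characters to the end (rotate left by 2).
"qcgyyjugpv" → "gyyjugpvqc".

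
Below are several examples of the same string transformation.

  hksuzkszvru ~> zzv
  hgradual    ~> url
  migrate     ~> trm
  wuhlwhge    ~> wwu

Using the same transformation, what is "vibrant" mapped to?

vtr

The transformation: sort the characters into reverse alphabetical order, then keep only the first 3 characters.
On "vibrant": the first step gives "vtrniba", and the second then gives "vtr".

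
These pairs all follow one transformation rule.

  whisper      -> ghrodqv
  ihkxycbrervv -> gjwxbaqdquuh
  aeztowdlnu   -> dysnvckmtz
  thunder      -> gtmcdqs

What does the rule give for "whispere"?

ghrodqdv

Looking at the pairs, the operation is to shift every letter 1 place backward in the alphabet (wrapping around), then move the first character to the end.
Applying both steps to "whispere": "vghrodqd", then "ghrodqdv".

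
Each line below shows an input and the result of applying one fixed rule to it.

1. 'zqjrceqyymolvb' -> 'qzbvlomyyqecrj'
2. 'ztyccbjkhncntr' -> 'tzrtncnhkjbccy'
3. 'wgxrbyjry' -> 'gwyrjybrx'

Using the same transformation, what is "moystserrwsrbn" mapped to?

The pattern: move the first 2 characters to the end (rotate left by 2), then reverse the string.
Applying both steps to "moystserrwsrbn": "ystserrwsrbnmo", then "omnbrswrrestsy".

omnbrswrrestsy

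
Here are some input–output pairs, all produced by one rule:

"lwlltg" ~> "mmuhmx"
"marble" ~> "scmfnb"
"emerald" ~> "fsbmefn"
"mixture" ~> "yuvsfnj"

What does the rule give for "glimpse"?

The rule is to move the first 2 characters to the end (rotate left by 2), then shift every letter 1 place forward in the alphabet (wrapping around).
On "glimpse": the first step gives "impsegl", and the second then gives "jnqtfhm".

jnqtfhm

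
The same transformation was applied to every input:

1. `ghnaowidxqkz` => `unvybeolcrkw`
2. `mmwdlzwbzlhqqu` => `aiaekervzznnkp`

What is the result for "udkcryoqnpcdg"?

The rule is to shift every letter 12 places backward in the alphabet (wrapping around), then take characters alternately from the front and the back (1st, last, 2nd, 2nd-last, ...).
Applying both steps to "udkcryoqnpcdg": "iryqfmcebdqru", then "iurryqqdfbmec".

iurryqqdfbmec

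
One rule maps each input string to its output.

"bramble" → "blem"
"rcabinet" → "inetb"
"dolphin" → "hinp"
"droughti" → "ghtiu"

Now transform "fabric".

icr

The rule is to delete the first 3 characters, then move the first character to the end.
Starting from "fabric": after the first operation, "ric"; after the second, "icr".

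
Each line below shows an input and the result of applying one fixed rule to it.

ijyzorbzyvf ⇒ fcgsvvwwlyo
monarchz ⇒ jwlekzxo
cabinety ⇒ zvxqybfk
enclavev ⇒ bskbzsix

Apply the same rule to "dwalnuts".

The rule is to shift every letter 3 places backward in the alphabet (wrapping around), then take characters alternately from the front and the back (1st, last, 2nd, 2nd-last, ...).
"dwalnuts" → "atxikrqp" → "aptqxrik".

aptqxrik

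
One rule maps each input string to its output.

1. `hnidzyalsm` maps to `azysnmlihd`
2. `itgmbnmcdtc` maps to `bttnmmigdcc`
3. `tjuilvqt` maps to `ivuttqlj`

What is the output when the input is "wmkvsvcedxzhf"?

czxwvvsmkhfed

What's happening: sort the characters into reverse alphabetical order, then move the last character to the front.
For "wmkvsvcedxzhf", step one produces "zxwvvsmkhfedc"; step two turns that into "czxwvvsmkhfed".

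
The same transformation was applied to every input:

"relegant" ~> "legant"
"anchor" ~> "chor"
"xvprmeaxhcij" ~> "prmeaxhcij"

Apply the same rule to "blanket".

Rule — delete the first 2 characters.
Applying that to "blanket" gives "anket".

anket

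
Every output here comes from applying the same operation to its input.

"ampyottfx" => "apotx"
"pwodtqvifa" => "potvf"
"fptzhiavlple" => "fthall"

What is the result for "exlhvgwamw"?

Each output is the input with this applied: keep every other character starting from the first (positions 1st, 3rd, 5th, ...).
Applying that to "exlhvgwamw" gives "elvwm".

elvwm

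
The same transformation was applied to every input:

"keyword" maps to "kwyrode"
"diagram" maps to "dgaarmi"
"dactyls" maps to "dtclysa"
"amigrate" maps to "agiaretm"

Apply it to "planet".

pnatel

The pattern: swap each adjacent pair of characters (1↔2, 3↔4, ...), then move the first character to the end.
Applying both steps to "planet": "lpnate", then "pnatel".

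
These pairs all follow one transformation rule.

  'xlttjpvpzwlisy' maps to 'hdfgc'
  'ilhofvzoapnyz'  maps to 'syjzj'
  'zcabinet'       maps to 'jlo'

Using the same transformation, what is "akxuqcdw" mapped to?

ken

The transformation: keep one character in every 3, starting at position 1 (positions 1st, 4th, 7th, ...), then shift every letter 10 places forward in the alphabet (wrapping around).
Working it through for "akxuqcdw": intermediate "aud", final "ken".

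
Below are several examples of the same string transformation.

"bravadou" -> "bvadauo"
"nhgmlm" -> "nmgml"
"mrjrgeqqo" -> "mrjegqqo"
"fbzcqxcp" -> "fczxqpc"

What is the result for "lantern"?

ltnren

The transformation: swap each adjacent pair of characters (1↔2, 3↔4, ...), then delete the first character.
On "lantern": the first step gives "altnren", and the second then gives "ltnren".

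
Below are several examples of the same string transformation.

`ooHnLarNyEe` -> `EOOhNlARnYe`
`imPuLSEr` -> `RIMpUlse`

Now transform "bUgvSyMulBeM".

mBuGVsYmULbE

The rule is to move the last character to the front, then flip the case of every letter.
Applying both steps to "bUgvSyMulBeM": "MbUgvSyMulBe", then "mBuGVsYmULbE".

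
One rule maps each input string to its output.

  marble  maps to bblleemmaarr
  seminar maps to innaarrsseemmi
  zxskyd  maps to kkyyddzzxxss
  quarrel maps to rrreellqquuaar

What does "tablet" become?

lleettttaabb

Rule — double every character, then swap the front and back halves of the string.
Working it through for "tablet": intermediate "ttaabblleett", final "lleettttaabb".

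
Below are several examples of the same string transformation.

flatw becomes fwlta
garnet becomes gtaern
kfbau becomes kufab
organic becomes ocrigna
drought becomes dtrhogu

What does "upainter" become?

What's happening: take characters alternately from the front and the back (1st, last, 2nd, 2nd-last, ...).
"upainter" → "urpeatin".

urpeatin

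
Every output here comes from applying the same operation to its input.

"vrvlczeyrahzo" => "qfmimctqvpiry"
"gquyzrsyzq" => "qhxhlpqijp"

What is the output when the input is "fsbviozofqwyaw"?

rnwjsmzfqfwhnp

Each output is the input with this applied: move the last 2 characters to the front (rotate right by 2), then shift every letter 9 places backward in the alphabet (wrapping around).
On "fsbviozofqwyaw": the first step gives "awfsbviozofqwy", and the second then gives "rnwjsmzfqfwhnp".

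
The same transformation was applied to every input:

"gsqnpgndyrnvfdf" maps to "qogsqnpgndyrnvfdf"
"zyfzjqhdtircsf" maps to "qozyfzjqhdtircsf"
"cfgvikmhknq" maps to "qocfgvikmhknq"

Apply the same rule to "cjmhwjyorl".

In each case the input is transformed by: prepend "qo".
On "cjmhwjyorl" that produces "qocjmhwjyorl".

qocjmhwjyorl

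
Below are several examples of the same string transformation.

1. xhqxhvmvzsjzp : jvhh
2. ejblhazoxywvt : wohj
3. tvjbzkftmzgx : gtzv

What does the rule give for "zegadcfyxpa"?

ayde

Rule — keep one character in every 3, starting at position 2 (positions 2nd, 5th, 8th, ...), then reverse the string.
Working it through for "zegadcfyxpa": intermediate "edya", final "ayde".
(Check on "tvjbzkftmzgx": → "vztg" → "gtzv" ✓)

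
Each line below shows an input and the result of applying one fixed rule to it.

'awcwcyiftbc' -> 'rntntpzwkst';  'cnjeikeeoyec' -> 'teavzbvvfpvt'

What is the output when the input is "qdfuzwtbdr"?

Each output is the input with this applied: shift every letter 9 places backward in the alphabet (wrapping around).
Applying that to "qdfuzwtbdr" gives "huwlqnksui".

huwlqnksui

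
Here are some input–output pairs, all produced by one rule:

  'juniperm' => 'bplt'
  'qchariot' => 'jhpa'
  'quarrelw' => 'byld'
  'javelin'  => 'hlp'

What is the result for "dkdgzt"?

The pattern: shift every letter 7 places forward in the alphabet (wrapping around), then keep every other character starting from the second (positions 2nd, 4th, 6th, ...).
"dkdgzt" → "krknga" → "rna".

rna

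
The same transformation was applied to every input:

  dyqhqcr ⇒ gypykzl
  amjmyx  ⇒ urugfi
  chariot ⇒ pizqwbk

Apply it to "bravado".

Each output is the input with this applied: shift every letter 8 places forward in the alphabet (wrapping around), then move the first character to the end.
"bravado" → "jzidilw" → "zidilwj".
(Check on "amjmyx": → "iurugf" → "urugfi" ✓)

zidilwj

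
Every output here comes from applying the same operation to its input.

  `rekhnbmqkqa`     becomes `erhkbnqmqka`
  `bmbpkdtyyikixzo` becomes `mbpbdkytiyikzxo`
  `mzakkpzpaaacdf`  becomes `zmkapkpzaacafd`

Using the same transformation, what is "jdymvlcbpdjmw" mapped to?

Rule — swap each adjacent pair of characters (1↔2, 3↔4, ...).
Doing the same to "jdymvlcbpdjmw": "djmylvbcdpmjw".

djmylvbcdpmjw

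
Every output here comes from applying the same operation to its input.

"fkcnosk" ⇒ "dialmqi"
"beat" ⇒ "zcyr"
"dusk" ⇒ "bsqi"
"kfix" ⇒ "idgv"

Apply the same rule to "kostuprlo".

imqrsnpjm

Each output is the input with this applied: shift every letter 2 places backward in the alphabet (wrapping around).
"kostuprlo" → "imqrsnpjm".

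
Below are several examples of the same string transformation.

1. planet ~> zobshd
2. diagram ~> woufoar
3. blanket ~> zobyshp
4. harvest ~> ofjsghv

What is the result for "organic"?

fuobwqc

What's happening: shift every letter 12 places backward in the alphabet (wrapping around), then move the first character to the end.
Starting from "organic": after the first operation, "cfuobwq"; after the second, "fuobwqc".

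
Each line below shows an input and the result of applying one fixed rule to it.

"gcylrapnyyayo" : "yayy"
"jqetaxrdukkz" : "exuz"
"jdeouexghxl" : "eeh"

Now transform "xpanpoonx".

aox

What's happening: keep one character in every 3, starting at position 3 (positions 3rd, 6th, 9th, ...).
For "xpanpoonx" the result is "aox".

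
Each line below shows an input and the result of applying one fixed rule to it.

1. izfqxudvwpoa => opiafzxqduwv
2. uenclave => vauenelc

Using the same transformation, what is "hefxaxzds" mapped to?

Rule — move the last 3 characters to the front (rotate right by 3), then swap each adjacent pair of characters (1↔2, 3↔4, ...).
Applying both steps to "hefxaxzds": "zdshefxax", then "dzhsfeaxx".

dzhsfeaxx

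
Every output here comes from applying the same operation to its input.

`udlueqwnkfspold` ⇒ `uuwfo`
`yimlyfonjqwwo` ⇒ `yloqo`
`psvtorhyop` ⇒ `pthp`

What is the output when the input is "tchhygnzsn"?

Each output is the input with this applied: keep one character in every 3, starting at position 1 (positions 1st, 4th, 7th, ...).
On "tchhygnzsn" that produces "thnn".

thnn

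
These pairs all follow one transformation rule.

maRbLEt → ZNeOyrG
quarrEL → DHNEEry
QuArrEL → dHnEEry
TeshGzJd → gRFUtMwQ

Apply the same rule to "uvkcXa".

The pattern: flip the case of every letter, then shift every letter 13 places forward in the alphabet (wrapping around) — i.e. ROT13.
On "uvkcXa": the first step gives "UVKCxA", and the second then gives "HIXPkN".
(Check on "quarrEL": → "QUARRel" → "DHNEEry" ✓)

HIXPkN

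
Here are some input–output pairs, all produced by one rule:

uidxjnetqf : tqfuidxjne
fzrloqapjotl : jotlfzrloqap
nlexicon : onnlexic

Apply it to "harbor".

rharbo

Rule — swap the front and back halves of the string, then move the first 2 characters to the end (rotate left by 2).
On "harbor" that produces "rharbo".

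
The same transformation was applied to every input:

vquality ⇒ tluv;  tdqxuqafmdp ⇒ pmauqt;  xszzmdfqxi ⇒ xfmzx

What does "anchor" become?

oca

Looking at the pairs, the operation is to keep every other character starting from the first (positions 1st, 3rd, 5th, ...), then reverse the string.
On "anchor": the first step gives "aco", and the second then gives "oca".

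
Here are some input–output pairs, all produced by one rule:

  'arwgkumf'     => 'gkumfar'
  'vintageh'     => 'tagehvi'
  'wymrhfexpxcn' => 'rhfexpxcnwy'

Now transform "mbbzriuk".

zriukmb

What's happening: move the first 2 characters to the end (rotate left by 2), then delete the first character.
Applying both steps to "mbbzriuk": "bzriukmb", then "zriukmb".
(Check on "wymrhfexpxcn": → "mrhfexpxcnwy" → "rhfexpxcnwy" ✓)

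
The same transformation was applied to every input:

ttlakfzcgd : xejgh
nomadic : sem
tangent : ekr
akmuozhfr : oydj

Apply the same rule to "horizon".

sms

Rule — shift every letter 4 places forward in the alphabet (wrapping around), then keep every other character starting from the second (positions 2nd, 4th, 6th, ...).
"horizon" → "lsvmdsr" → "sms".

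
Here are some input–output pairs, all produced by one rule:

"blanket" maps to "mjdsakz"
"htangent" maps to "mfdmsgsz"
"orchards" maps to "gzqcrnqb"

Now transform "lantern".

Rule — shift every letter 1 place backward in the alphabet (wrapping around), then move the first 3 characters to the end (rotate left by 3).
Starting from "lantern": after the first operation, "kzmsdqm"; after the second, "sdqmkzm".

sdqmkzm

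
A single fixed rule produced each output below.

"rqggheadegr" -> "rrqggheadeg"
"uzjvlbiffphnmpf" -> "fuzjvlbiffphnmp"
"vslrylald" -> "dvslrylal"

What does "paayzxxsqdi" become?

The pattern: move the last character to the front.
"paayzxxsqdi" → "ipaayzxxsqd".

ipaayzxxsqd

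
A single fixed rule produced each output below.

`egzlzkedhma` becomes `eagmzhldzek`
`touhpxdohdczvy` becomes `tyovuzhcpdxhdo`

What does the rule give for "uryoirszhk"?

ukrhyzosir

Looking at the pairs, the operation is to take characters alternately from the front and the back (1st, last, 2nd, 2nd-last, ...).
So "uryoirszhk" becomes "ukrhyzosir".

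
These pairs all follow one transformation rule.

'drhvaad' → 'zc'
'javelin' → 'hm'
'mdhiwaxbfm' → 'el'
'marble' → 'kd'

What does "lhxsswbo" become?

What's happening: shift every letter 1 place backward in the alphabet (wrapping around), then keep only the last 2 characters.
For "lhxsswbo" the result is "an".

an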